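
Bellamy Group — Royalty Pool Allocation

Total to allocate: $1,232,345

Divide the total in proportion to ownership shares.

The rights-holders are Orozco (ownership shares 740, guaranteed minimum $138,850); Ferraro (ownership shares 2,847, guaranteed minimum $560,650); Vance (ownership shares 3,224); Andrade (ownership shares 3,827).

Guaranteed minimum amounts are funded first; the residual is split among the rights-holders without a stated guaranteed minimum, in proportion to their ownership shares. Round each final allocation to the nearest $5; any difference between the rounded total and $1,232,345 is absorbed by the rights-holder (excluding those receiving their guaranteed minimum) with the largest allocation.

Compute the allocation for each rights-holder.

Fund the minimums — Orozco $138,850; Ferraro $560,650. Residual $532,845.
Residual split over remaining ownership shares 7,051: Vance 243,638.11 → $243,640; Andrade 289,206.89 → $289,205.

Orozco: $138,850 · Ferraro: $560,650 · Vance: $243,640 · Andrade: $289,205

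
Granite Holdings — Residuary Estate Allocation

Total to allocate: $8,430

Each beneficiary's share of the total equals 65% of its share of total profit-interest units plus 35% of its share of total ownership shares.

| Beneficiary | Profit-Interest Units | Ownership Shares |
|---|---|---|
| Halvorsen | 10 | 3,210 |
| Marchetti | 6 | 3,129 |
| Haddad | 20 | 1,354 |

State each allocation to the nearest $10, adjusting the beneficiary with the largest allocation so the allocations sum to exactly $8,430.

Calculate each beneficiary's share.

Halvorsen: $2,750 | Marchetti: $2,110 | Haddad: $3,570

Totals — profit-interest units 36, ownership shares 7,693.
Combined weights (65% profit-interest units + 35% ownership shares): Halvorsen 0.3266; Marchetti 0.2507; Haddad 0.4227.
Unrounded shares: Halvorsen 2,753.22; Marchetti 2,113.32; Haddad 3,563.47.
At nearest $10: Halvorsen $2,750; Marchetti $2,110; Haddad $3,560. Sum = $8,420.
Difference $8,430 − $8,420 = +$10 applied to largest allocation (Haddad): Haddad becomes $3,570.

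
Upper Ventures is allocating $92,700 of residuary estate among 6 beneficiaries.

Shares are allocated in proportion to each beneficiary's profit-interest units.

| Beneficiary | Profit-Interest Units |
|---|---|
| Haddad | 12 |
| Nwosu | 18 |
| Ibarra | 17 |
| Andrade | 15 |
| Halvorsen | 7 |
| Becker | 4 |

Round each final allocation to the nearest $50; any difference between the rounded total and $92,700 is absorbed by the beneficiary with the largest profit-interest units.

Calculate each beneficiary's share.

Profit-interest units total: 73.
Raw shares: Haddad 12/73 × $92,700 = 15,238.36; Nwosu 18/73 × $92,700 = 22,857.53; Ibarra 17/73 × $92,700 = 21,587.67; Andrade 15/73 × $92,700 = 19,047.95; Halvorsen 7/73 × $92,700 = 8,889.04; Becker 4/73 × $92,700 = 5,079.45.
At nearest $50: Haddad $15,250; Nwosu $22,850; Ibarra $21,600; Andrade $19,050; Halvorsen $8,900; Becker $5,100. Sum = $92,750.
Difference $92,700 − $92,750 = −$50 applied to largest profit-interest units (Nwosu): Nwosu becomes $22,800.

Haddad: $15,250; Nwosu: $22,800; Ibarra: $21,600; Andrade: $19,050; Halvorsen: $8,900; Becker: $5,100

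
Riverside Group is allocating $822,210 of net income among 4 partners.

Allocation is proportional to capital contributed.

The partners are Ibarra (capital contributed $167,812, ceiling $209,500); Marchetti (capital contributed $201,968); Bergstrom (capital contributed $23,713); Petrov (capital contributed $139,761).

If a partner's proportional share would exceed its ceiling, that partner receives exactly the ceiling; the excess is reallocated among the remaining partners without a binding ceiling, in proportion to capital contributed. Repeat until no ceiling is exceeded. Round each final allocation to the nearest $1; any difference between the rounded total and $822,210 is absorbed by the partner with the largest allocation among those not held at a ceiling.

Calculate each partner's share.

Combined capital contributed = 533,254.
Pro-rata shares before constraints: Ibarra 258,744.81; Marchetti 311,409.03; Bergstrom 36,562.44; Petrov 215,493.73.
Held at cap: Ibarra ($209,500); remaining pool $612,710 reallocated over remaining capital contributed 365,442.
Remaining shares: Marchetti 338,625.04 → $338,625; Bergstrom 39,757.86 → $39,758; Petrov 234,327.10 → $234,327.

Ibarra: $209,500; Marchetti: $338,625; Bergstrom: $39,758; Petrov: $234,327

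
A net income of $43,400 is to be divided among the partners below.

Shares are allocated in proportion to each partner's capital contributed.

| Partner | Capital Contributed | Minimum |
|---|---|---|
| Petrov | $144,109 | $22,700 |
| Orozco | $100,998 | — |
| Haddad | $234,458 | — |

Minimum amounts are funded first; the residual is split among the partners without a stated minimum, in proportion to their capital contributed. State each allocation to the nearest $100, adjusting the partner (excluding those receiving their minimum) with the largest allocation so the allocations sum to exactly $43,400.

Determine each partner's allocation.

Fund the minimums — Petrov $22,700. Residual $20,700.
Residual split over remaining capital contributed 335,456: Orozco 6,232.29 → $6,200; Haddad 14,467.71 → $14,500.

Petrov: $22,700; Orozco: $6,200; Haddad: $14,500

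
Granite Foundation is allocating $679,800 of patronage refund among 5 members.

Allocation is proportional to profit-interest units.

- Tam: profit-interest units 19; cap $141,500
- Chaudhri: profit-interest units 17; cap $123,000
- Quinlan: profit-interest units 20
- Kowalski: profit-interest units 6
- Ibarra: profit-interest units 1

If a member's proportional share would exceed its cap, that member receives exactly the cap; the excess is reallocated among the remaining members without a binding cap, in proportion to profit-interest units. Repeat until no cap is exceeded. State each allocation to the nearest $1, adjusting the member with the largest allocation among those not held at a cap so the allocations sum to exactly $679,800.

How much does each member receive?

Combined profit-interest units = 63.
Proportional shares (ignoring caps): Tam 205,019.05; Chaudhri 183,438.10; Quinlan 215,809.52; Kowalski 64,742.86; Ibarra 10,790.48.
Held at cap: Tam ($141,500), Chaudhri ($123,000); balance $415,300 reallocated over remaining profit-interest units 27.
Remaining shares: Quinlan 307,629.63 → $307,630; Kowalski 92,288.89 → $92,289; Ibarra 15,381.48 → $15,381.

Tam: $141,500 · Chaudhri: $123,000 · Quinlan: $307,630 · Kowalski: $92,289 · Ibarra: $15,381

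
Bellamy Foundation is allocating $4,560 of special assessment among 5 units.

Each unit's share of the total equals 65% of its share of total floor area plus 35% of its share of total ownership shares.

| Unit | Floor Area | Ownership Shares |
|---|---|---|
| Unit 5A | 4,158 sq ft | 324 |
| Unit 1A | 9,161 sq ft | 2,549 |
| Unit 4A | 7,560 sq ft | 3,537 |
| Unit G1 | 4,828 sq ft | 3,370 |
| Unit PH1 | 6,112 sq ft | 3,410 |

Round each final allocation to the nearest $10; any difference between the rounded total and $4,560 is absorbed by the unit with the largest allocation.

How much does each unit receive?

Unit 5A: $430 | Unit 1A: $1,160 | Unit 4A: $1,130 | Unit G1: $860 | Unit PH1: $980

Floor area total 31,819; ownership shares total 13,190.
Combined weights (65% floor area + 35% ownership shares): Unit 5A 0.0935; Unit 1A 0.2548; Unit 4A 0.2483; Unit G1 0.1881; Unit PH1 0.2153.
Pro-rata amounts: Unit 5A 426.53; Unit 1A 1,161.80; Unit 4A 1,132.21; Unit G1 857.51; Unit PH1 981.96.
At nearest $10: Unit 5A $430; Unit 1A $1,160; Unit 4A $1,130; Unit G1 $860; Unit PH1 $980. Sum = $4,560.
Rounded total matches; no reconciliation needed.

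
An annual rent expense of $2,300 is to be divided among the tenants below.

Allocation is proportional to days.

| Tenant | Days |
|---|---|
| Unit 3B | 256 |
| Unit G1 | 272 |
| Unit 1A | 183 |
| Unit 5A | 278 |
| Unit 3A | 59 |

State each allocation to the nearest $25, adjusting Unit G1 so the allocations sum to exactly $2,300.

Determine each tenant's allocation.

Total days = 1,048.
Pro-rata amounts: Unit 3B 256/1,048 × $2,300 = 561.83; Unit G1 272/1,048 × $2,300 = 596.95; Unit 1A 183/1,048 × $2,300 = 401.62; Unit 5A 278/1,048 × $2,300 = 610.11; Unit 3A 59/1,048 × $2,300 = 129.48.
Rounded to nearest $25: Unit 3B $550; Unit G1 $600; Unit 1A $400; Unit 5A $600; Unit 3A $125. Sum = $2,275.
Difference $2,300 − $2,275 = +$25 applied to Unit G1: Unit G1 becomes $625.

Unit 3B: $550 | Unit G1: $625 | Unit 1A: $400 | Unit 5A: $600 | Unit 3A: $125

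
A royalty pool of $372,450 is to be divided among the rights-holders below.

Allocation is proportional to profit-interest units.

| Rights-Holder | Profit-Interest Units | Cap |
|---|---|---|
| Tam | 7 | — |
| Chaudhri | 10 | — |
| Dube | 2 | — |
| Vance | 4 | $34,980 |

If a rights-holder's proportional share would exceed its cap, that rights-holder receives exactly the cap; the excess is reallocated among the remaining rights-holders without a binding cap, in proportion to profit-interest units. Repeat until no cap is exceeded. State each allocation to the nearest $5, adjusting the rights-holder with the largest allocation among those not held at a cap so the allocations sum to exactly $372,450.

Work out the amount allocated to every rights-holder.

Tam: $124,330 | Chaudhri: $177,615 | Dube: $35,525 | Vance: $34,980

Total profit-interest units = 23.
Unconstrained shares: Tam 113,354.35; Chaudhri 161,934.78; Dube 32,386.96; Vance 64,773.91.
Capped: Vance ($34,980); remaining pool $337,470 reallocated over remaining profit-interest units 19.
Redistributed shares: Tam 124,331.05 → $124,330; Chaudhri 177,615.79 → $177,615; Dube 35,523.16 → $35,525.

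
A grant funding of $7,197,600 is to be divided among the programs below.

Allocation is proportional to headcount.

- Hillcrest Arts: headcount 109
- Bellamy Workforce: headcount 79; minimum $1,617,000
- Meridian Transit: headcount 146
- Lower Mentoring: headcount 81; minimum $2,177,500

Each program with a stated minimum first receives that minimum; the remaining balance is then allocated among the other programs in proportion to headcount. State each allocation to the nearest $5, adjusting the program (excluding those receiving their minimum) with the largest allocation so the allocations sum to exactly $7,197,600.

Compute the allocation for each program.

Hillcrest Arts: $1,454,660; Bellamy Workforce: $1,617,000; Meridian Transit: $1,948,440; Lower Mentoring: $2,177,500

Guaranteed amounts: Bellamy Workforce $1,617,000; Lower Mentoring $2,177,500. Remaining pool $3,403,100.
Remaining pool split over remaining headcount 255: Hillcrest Arts 1,454,658.43 → $1,454,660; Meridian Transit 1,948,441.57 → $1,948,440.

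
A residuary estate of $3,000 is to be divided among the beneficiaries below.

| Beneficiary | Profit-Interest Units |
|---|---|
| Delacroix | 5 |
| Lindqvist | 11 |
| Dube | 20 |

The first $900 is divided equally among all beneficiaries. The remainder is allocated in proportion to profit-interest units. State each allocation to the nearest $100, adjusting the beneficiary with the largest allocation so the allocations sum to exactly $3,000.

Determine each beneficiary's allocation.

Delacroix: $600 · Lindqvist: $900 · Dube: $1,500

$900 shared equally gives $300 per beneficiary.
Remainder $2,100 by profit-interest units (total 36): Delacroix 291.67 → $300; Lindqvist 641.67 → $600; Dube 1,166.67 → $1,200.
Totals: Delacroix $300 + $300 = $600; Lindqvist $300 + $600 = $900; Dube $300 + $1,200 = $1,500.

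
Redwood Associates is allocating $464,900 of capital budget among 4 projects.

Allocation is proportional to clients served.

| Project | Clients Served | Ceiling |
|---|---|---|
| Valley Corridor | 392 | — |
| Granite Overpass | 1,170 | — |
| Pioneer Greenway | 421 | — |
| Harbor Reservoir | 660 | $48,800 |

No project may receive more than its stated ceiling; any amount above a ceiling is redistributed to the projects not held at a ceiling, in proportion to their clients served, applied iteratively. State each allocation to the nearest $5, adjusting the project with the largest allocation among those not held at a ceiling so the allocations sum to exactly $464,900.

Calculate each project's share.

Total clients served = 2,643.
Unconstrained shares: Valley Corridor 68,952.25; Granite Overpass 205,801.36; Pioneer Greenway 74,053.31; Harbor Reservoir 116,093.08.
Held at cap: Harbor Reservoir ($48,800); remaining pool $416,100 reallocated over remaining clients served 1,983.
Redistributed shares: Valley Corridor 82,254.77 → $82,255; Granite Overpass 245,505.30 → $245,505; Pioneer Greenway 88,339.94 → $88,340.

Valley Corridor: $82,255; Granite Overpass: $245,505; Pioneer Greenway: $88,340; Harbor Reservoir: $48,800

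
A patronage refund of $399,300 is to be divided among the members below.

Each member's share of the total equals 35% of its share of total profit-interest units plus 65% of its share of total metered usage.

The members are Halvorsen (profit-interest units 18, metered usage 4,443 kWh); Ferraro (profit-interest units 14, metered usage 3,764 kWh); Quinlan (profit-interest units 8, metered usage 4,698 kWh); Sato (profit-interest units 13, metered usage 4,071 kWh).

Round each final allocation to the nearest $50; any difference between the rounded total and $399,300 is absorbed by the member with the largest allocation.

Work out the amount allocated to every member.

Profit-interest units total 53; metered usage total 16,976.
Combined weights (35% profit-interest units + 65% metered usage): Halvorsen 0.2890; Ferraro 0.2366; Quinlan 0.2327; Sato 0.2417.
Raw shares: Halvorsen 115,392.71; Ferraro 94,463.98; Quinlan 92,922.52; Sato 96,520.79.
Rounded to nearest $50: Halvorsen $115,400; Ferraro $94,450; Quinlan $92,900; Sato $96,500. Sum = $399,250.
Difference $399,300 − $399,250 = +$50 applied to largest allocation (Halvorsen): Halvorsen becomes $115,450.

Halvorsen: $115,450 | Ferraro: $94,450 | Quinlan: $92,900 | Sato: $96,500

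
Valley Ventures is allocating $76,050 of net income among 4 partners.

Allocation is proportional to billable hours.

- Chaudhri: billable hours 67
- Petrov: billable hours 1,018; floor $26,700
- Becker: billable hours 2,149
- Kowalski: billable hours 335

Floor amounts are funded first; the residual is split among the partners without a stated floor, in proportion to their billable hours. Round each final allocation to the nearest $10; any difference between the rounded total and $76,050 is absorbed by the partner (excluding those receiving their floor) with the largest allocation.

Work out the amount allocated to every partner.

Chaudhri: $1,300; Petrov: $26,700; Becker: $41,570; Kowalski: $6,480

Fund the minimums — Petrov $26,700. Remaining pool $49,350.
Remaining pool split over remaining billable hours 2,551: Chaudhri 1,296.14 → $1,300; Becker 41,573.17 → $41,570; Kowalski 6,480.69 → $6,480.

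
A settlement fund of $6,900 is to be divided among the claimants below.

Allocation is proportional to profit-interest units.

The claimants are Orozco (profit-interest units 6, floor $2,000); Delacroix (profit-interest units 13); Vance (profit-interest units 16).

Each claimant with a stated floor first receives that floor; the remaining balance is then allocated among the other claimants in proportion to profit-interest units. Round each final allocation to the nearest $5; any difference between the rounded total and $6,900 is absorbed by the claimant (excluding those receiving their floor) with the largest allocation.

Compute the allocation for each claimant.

Fund the minimums — Orozco $2,000. Balance $4,900.
Balance split over remaining profit-interest units 29: Delacroix 2,196.55 → $2,195; Vance 2,703.45 → $2,705.

Orozco: $2,000; Delacroix: $2,195; Vance: $2,705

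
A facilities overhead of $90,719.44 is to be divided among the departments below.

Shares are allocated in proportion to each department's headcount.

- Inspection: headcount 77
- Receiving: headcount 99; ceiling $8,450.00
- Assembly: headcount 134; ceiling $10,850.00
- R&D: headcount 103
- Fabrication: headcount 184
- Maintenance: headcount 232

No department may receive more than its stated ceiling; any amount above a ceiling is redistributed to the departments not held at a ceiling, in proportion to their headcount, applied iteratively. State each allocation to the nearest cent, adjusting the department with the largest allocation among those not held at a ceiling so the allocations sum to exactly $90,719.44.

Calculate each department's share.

Sum of headcount: 829.
Unconstrained shares: Inspection 8,426.2930; Receiving 10,833.8053; Assembly 14,663.9384; R&D 11,271.5348; Fabrication 20,135.5572; Maintenance 25,388.3113.
Held at cap: Receiving ($8,450.00), Assembly ($10,850.00); balance $71,419.44 reallocated over remaining headcount 596.
Remaining shares: Inspection 9,227.0082 → $9,227.01; R&D 12,342.6213 → $12,342.62; Fabrication 22,048.9546 → $22,048.95; Maintenance 27,800.8558 → $27,800.86.

Inspection: $9,227.01 · Receiving: $8,450.00 · Assembly: $10,850.00 · R&D: $12,342.62 · Fabrication: $22,048.95 · Maintenance: $27,800.86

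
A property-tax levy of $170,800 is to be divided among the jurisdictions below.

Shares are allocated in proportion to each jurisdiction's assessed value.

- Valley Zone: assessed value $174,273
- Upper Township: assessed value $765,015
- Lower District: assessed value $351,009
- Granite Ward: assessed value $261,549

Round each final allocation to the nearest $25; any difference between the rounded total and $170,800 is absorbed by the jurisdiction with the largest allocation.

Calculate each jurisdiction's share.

Valley Zone: $19,175 | Upper Township: $84,225 | Lower District: $38,625 | Granite Ward: $28,775

Total assessed value = 1,551,846.
Pro-rata amounts: Valley Zone 174,273/1,551,846 × $170,800 = 19,180.92; Upper Township 765,015/1,551,846 × $170,800 = 84,199.44; Lower District 351,009/1,551,846 × $170,800 = 38,632.92; Granite Ward 261,549/1,551,846 × $170,800 = 28,786.73.
After rounding ($25): Valley Zone $19,175; Upper Township $84,200; Lower District $38,625; Granite Ward $28,775. Sum = $170,775.
Difference $170,800 − $170,775 = +$25 applied to largest allocation (Upper Township): Upper Township becomes $84,225.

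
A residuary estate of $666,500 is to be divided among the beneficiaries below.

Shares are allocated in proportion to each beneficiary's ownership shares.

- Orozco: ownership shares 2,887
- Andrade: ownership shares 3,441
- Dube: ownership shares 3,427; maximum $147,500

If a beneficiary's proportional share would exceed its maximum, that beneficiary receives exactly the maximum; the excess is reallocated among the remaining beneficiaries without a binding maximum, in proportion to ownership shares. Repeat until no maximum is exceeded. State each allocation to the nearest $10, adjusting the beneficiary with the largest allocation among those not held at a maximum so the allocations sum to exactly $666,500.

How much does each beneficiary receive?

Ownership shares total: 9,755.
Proportional shares (ignoring caps): Orozco 197,251.20; Andrade 235,102.67; Dube 234,146.13.
Cap binds for Dube ($147,500); remaining pool $519,000 reallocated over remaining ownership shares 6,328.
Remaining shares: Orozco 236,781.45 → $236,780; Andrade 282,218.55 → $282,220.

Orozco: $236,780; Andrade: $282,220; Dube: $147,500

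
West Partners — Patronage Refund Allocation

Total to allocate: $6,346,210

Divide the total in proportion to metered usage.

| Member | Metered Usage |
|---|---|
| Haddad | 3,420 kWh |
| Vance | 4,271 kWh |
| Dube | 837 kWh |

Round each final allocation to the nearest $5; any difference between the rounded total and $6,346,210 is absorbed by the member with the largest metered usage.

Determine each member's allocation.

Haddad: $2,545,035; Vance: $3,178,310; Dube: $622,865

Metered usage total: 3,420 + 4,271 + 837 = 8,528.
Pro-rata amounts: Haddad 2,545,032.62; Vance 3,178,314.13; Dube 622,863.25.
At nearest $5: Haddad $2,545,035; Vance $3,178,315; Dube $622,865. Sum = $6,346,215.
Difference $6,346,210 − $6,346,215 = −$5 applied to largest metered usage (Vance): Vance becomes $3,178,310.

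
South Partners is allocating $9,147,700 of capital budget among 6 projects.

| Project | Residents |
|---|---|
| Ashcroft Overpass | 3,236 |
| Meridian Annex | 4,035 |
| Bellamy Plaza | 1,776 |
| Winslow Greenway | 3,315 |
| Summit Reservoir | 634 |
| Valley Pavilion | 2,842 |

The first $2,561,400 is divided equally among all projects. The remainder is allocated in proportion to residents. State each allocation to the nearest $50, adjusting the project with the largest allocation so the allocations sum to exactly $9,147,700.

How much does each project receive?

$2,561,400 shared equally gives $426,900 per project.
Remainder $6,586,300 by residents (total 15,838): Ashcroft Overpass 1,345,704.43 → $1,345,700; Meridian Annex 1,677,972.00 → $1,677,950; Bellamy Plaza 738,557.19 → $738,550; Winslow Greenway 1,378,556.92 → $1,378,550; Summit Reservoir 263,651.61 → $263,650; Valley Pavilion 1,181,857.85 → $1,181,850.
Rounding difference +$50 on remainder applied to Meridian Annex.
Totals: Ashcroft Overpass $426,900 + $1,345,700 = $1,772,600; Meridian Annex $426,900 + $1,678,000 = $2,104,900; Bellamy Plaza $426,900 + $738,550 = $1,165,450; Winslow Greenway $426,900 + $1,378,550 = $1,805,450; Summit Reservoir $426,900 + $263,650 = $690,550; Valley Pavilion $426,900 + $1,181,850 = $1,608,750.

Ashcroft Overpass: $1,772,600; Meridian Annex: $2,104,900; Bellamy Plaza: $1,165,450; Winslow Greenway: $1,805,450; Summit Reservoir: $690,550; Valley Pavilion: $1,608,750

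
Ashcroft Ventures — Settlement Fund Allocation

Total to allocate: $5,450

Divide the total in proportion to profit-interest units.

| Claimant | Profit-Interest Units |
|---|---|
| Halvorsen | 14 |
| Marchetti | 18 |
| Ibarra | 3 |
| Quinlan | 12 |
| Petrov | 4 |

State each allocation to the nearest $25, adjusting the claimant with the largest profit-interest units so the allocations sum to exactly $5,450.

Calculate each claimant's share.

Halvorsen: $1,500 · Marchetti: $1,925 · Ibarra: $325 · Quinlan: $1,275 · Petrov: $425

Sum of profit-interest units: 14 + 18 + 3 + 12 + 4 = 51.
Raw shares: Halvorsen 1,496.08; Marchetti 1,923.53; Ibarra 320.59; Quinlan 1,282.35; Petrov 427.45.
At nearest $25: Halvorsen $1,500; Marchetti $1,925; Ibarra $325; Quinlan $1,275; Petrov $425. Sum = $5,450.
Rounded total matches; no reconciliation needed.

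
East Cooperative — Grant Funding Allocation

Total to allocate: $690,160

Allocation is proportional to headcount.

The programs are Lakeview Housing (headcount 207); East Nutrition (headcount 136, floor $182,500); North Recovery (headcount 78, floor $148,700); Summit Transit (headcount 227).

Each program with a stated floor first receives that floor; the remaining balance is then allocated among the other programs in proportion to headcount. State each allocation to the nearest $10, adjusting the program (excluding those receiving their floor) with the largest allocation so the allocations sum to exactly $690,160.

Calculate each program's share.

Lakeview Housing: $171,210 · East Nutrition: $182,500 · North Recovery: $148,700 · Summit Transit: $187,750

Fund the minimums — East Nutrition $182,500; North Recovery $148,700. Remaining pool $358,960.
Remaining pool split over remaining headcount 434: Lakeview Housing 171,209.03 → $171,210; Summit Transit 187,750.97 → $187,750.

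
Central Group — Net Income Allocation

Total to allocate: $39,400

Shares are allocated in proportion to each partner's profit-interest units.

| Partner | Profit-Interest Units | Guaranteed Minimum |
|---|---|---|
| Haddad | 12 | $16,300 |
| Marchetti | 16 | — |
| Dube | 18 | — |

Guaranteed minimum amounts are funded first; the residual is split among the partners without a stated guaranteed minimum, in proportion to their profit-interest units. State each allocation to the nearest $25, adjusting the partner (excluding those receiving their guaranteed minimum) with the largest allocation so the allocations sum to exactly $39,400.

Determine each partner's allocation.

Haddad: $16,300 | Marchetti: $10,875 | Dube: $12,225

Minimums first: Haddad $16,300. Balance $23,100.
Balance split over remaining profit-interest units 34: Marchetti 10,870.59 → $10,875; Dube 12,229.41 → $12,225.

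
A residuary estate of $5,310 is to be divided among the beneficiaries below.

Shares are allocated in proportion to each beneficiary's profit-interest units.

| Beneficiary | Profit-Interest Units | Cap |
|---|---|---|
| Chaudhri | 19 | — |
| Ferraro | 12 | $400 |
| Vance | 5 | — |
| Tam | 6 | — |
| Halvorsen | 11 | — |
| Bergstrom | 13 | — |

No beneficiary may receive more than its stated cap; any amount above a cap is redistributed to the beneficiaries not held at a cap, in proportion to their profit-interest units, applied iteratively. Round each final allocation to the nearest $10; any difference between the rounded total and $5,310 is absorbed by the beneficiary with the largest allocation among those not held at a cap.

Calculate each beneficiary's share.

Combined profit-interest units = 66.
Pro-rata shares before constraints: Chaudhri 1,528.64; Ferraro 965.45; Vance 402.27; Tam 482.73; Halvorsen 885.00; Bergstrom 1,045.91.
Cap binds for Ferraro ($400); remaining pool $4,910 reallocated over remaining profit-interest units 54.
Redistributed shares: Chaudhri 1,727.59 → $1,730; Vance 454.63 → $450; Tam 545.56 → $550; Halvorsen 1,000.19 → $1,000; Bergstrom 1,182.04 → $1,180.

Chaudhri: $1,730; Ferraro: $400; Vance: $450; Tam: $550; Halvorsen: $1,000; Bergstrom: $1,180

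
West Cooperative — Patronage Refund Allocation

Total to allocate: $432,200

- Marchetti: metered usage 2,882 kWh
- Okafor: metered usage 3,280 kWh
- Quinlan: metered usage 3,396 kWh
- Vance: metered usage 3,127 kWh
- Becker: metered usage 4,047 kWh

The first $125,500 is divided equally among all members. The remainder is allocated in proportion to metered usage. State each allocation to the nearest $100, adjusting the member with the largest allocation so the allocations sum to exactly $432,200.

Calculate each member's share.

$125,500 shared equally gives $25,100 per member.
Remainder $306,700 by metered usage (total 16,732): Marchetti 52,827.48 → $52,800; Okafor 60,122.88 → $60,100; Quinlan 62,249.18 → $62,200; Vance 57,318.37 → $57,300; Becker 74,182.10 → $74,200.
Rounding difference +$100 on remainder applied to Becker.
Totals: Marchetti $25,100 + $52,800 = $77,900; Okafor $25,100 + $60,100 = $85,200; Quinlan $25,100 + $62,200 = $87,300; Vance $25,100 + $57,300 = $82,400; Becker $25,100 + $74,300 = $99,400.

Marchetti: $77,900 · Okafor: $85,200 · Quinlan: $87,300 · Vance: $82,400 · Becker: $99,400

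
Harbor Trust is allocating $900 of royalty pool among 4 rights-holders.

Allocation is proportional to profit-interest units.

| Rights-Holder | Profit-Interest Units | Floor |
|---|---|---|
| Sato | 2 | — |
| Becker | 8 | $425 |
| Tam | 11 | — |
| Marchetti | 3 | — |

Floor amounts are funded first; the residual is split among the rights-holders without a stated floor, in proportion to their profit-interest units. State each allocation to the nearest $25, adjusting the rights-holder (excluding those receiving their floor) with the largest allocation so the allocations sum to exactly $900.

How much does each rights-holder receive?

Sato: $50 | Becker: $425 | Tam: $325 | Marchetti: $100

Fund the minimums — Becker $425. Balance $475.
Balance split over remaining profit-interest units 16: Sato 59.38 → $50; Tam 326.56 → $325; Marchetti 89.06 → $100.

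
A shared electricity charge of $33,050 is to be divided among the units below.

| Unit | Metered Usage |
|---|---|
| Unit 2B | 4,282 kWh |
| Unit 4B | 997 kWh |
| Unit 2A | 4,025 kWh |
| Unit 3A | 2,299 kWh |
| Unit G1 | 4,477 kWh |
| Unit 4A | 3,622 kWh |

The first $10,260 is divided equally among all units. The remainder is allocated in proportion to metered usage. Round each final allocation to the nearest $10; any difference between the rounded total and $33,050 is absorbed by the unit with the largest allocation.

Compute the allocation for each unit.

First tranche $10,260 split equally: $1,710 each.
Remainder $22,790 by metered usage (total 19,702): Unit 2B 4,953.14 → $4,950; Unit 4B 1,153.27 → $1,150; Unit 2A 4,655.86 → $4,660; Unit 3A 2,659.33 → $2,660; Unit G1 5,178.70 → $5,180; Unit 4A 4,189.70 → $4,190.
Totals: Unit 2B $1,710 + $4,950 = $6,660; Unit 4B $1,710 + $1,150 = $2,860; Unit 2A $1,710 + $4,660 = $6,370; Unit 3A $1,710 + $2,660 = $4,370; Unit G1 $1,710 + $5,180 = $6,890; Unit 4A $1,710 + $4,190 = $5,900.

Unit 2B: $6,660; Unit 4B: $2,860; Unit 2A: $6,370; Unit 3A: $4,370; Unit G1: $6,890; Unit 4A: $5,900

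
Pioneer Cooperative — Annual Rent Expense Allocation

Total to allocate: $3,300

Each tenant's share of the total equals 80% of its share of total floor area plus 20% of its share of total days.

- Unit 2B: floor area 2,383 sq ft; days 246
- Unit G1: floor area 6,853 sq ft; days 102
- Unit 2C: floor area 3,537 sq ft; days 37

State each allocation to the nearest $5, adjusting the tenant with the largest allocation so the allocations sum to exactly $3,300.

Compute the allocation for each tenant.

Unit 2B: $915 · Unit G1: $1,590 · Unit 2C: $795

Floor area total 12,773; days total 385.
Blended shares (80% floor area + 20% days): Unit 2B 0.2770; Unit G1 0.4822; Unit 2C 0.2408.
Raw shares: Unit 2B 914.25; Unit G1 1,591.28; Unit 2C 794.48.
Rounded to nearest $5: Unit 2B $915; Unit G1 $1,590; Unit 2C $795. Sum = $3,300.
No rounding difference to absorb.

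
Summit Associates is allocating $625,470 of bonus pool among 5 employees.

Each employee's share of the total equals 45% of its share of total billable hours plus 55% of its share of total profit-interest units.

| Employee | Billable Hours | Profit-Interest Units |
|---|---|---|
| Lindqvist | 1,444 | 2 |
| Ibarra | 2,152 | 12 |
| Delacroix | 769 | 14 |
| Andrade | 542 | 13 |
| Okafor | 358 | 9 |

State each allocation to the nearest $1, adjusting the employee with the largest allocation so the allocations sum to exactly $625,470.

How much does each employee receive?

Billable hours total 5,265; profit-interest units total 50.
Composite weights (45% billable hours + 55% profit-interest units): Lindqvist 0.1454; Ibarra 0.3159; Delacroix 0.2197; Andrade 0.1893; Okafor 0.1296.
Unrounded shares: Lindqvist 90,955.10; Ibarra 197,605.75; Delacroix 137,432.33; Andrade 118,416.97; Okafor 81,059.84.
At nearest $1: Lindqvist $90,955; Ibarra $197,606; Delacroix $137,432; Andrade $118,417; Okafor $81,060. Sum = $625,470.
No rounding difference to absorb.

Lindqvist: $90,955; Ibarra: $197,606; Delacroix: $137,432; Andrade: $118,417; Okafor: $81,060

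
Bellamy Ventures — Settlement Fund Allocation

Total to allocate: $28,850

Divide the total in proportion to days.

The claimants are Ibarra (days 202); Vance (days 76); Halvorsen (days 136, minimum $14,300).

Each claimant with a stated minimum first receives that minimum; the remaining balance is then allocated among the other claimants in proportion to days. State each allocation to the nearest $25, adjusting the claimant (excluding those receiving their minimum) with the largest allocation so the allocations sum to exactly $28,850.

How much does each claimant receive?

Ibarra: $10,575; Vance: $3,975; Halvorsen: $14,300

Guaranteed amounts: Halvorsen $14,300. Balance $14,550.
Balance split over remaining days 278: Ibarra 10,572.30 → $10,575; Vance 3,977.70 → $3,975.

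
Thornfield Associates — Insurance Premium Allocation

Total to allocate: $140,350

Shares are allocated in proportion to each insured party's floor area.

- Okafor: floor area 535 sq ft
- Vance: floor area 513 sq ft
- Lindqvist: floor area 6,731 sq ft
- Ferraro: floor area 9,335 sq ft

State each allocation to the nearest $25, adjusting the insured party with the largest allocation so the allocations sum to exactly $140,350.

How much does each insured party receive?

Okafor: $4,375 | Vance: $4,200 | Lindqvist: $55,200 | Ferraro: $76,575

Sum of floor area: 17,114.
Pro-rata amounts: Okafor 535/17,114 × $140,350 = 4,387.48; Vance 513/17,114 × $140,350 = 4,207.06; Lindqvist 6,731/17,114 × $140,350 = 55,200.18; Ferraro 9,335/17,114 × $140,350 = 76,555.29.
At nearest $25: Okafor $4,375; Vance $4,200; Lindqvist $55,200; Ferraro $76,550. Sum = $140,325.
Difference $140,350 − $140,325 = +$25 applied to largest allocation (Ferraro): Ferraro becomes $76,575.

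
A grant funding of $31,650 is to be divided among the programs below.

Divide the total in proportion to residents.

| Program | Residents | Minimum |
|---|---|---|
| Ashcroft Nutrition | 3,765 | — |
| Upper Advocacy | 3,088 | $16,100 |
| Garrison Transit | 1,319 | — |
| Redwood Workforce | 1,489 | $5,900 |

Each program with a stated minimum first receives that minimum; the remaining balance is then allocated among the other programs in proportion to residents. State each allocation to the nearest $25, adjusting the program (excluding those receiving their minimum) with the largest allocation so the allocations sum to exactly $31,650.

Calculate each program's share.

Ashcroft Nutrition: $7,150 · Upper Advocacy: $16,100 · Garrison Transit: $2,500 · Redwood Workforce: $5,900

Minimums first: Upper Advocacy $16,100; Redwood Workforce $5,900. Residual $9,650.
Residual split over remaining residents 5,084: Ashcroft Nutrition 7,146.39 → $7,150; Garrison Transit 2,503.61 → $2,500.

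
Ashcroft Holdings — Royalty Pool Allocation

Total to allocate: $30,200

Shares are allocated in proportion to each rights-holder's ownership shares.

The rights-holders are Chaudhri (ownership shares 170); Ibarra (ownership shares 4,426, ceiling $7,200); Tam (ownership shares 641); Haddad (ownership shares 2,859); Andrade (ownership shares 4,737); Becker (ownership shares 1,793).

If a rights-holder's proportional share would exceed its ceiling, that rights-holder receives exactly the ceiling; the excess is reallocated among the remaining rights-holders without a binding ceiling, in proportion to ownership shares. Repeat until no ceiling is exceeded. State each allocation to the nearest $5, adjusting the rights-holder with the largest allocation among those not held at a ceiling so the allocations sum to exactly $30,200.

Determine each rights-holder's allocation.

Total ownership shares = 14,626.
Unconstrained shares: Chaudhri 351.02; Ibarra 9,138.88; Tam 1,323.55; Haddad 5,903.31; Andrade 9,781.03; Becker 3,702.22.
Capped: Ibarra ($7,200); remaining pool $23,000 reallocated over remaining ownership shares 10,200.
Remaining shares: Chaudhri 383.33 → $385; Tam 1,445.39 → $1,445; Haddad 6,446.76 → $6,445; Andrade 10,681.47 → $10,680; Becker 4,043.04 → $4,045.

Chaudhri: $385 · Ibarra: $7,200 · Tam: $1,445 · Haddad: $6,445 · Andrade: $10,680 · Becker: $4,045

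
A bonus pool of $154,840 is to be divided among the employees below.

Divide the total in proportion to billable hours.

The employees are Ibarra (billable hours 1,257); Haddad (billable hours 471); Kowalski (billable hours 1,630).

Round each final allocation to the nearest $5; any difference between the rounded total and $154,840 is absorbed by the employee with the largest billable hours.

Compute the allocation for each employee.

Ibarra: $57,960 · Haddad: $21,720 · Kowalski: $75,160

Total billable hours = 1,257 + 471 + 1,630 = 3,358.
Proportional shares: Ibarra 57,961.25; Haddad 21,718.18; Kowalski 75,160.57.
After rounding ($5): Ibarra $57,960; Haddad $21,720; Kowalski $75,160. Sum = $154,840.
Rounded total matches; no reconciliation needed.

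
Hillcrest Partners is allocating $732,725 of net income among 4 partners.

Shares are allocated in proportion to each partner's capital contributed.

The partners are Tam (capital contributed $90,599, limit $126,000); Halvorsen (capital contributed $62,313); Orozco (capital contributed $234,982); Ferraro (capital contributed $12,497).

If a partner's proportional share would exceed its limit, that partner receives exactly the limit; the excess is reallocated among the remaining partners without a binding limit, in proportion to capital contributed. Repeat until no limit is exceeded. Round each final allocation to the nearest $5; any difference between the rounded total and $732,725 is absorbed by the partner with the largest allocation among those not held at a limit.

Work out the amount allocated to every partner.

Capital contributed total: 400,391.
Pro-rata shares before constraints: Tam 165,798.31; Halvorsen 114,034.26; Orozco 430,022.62; Ferraro 22,869.81.
Held at cap: Tam ($126,000); residual $606,725 reallocated over remaining capital contributed 309,792.
Redistributed shares: Halvorsen 122,039.48 → $122,040; Orozco 460,210.25 → $460,210; Ferraro 24,475.27 → $24,475.

Tam: $126,000; Halvorsen: $122,040; Orozco: $460,210; Ferraro: $24,475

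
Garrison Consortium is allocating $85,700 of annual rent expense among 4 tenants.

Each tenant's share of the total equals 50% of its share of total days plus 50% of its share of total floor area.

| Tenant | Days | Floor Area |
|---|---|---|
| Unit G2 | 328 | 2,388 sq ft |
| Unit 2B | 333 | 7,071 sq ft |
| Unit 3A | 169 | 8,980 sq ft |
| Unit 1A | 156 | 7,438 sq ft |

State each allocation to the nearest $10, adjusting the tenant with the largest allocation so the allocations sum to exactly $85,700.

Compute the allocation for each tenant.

Unit G2: $18,210 · Unit 2B: $26,180 · Unit 3A: $22,210 · Unit 1A: $19,100

Totals — days 986, floor area 25,877.
Blended shares (50% days + 50% floor area): Unit G2 0.2125; Unit 2B 0.3055; Unit 3A 0.2592; Unit 1A 0.2228.
Proportional shares: Unit G2 18,208.68; Unit 2B 26,180.60; Unit 3A 22,214.55; Unit 1A 19,096.18.
Rounded to nearest $10: Unit G2 $18,210; Unit 2B $26,180; Unit 3A $22,210; Unit 1A $19,100. Sum = $85,700.
Rounded total matches; no reconciliation needed.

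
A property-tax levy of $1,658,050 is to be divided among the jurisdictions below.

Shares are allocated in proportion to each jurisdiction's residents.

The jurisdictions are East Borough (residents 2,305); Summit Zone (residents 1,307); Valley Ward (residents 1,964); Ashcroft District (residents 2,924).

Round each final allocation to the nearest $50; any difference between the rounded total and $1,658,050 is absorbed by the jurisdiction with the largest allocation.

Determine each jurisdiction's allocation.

Combined residents = 8,500.
Raw shares: East Borough 2,305/8,500 × $1,658,050 = 449,624.15; Summit Zone 1,307/8,500 × $1,658,050 = 254,949.57; Valley Ward 1,964/8,500 × $1,658,050 = 383,107.08; Ashcroft District 2,924/8,500 × $1,658,050 = 570,369.20.
After rounding ($50): East Borough $449,600; Summit Zone $254,950; Valley Ward $383,100; Ashcroft District $570,350. Sum = $1,658,000.
Difference $1,658,050 − $1,658,000 = +$50 applied to largest allocation (Ashcroft District): Ashcroft District becomes $570,400.

East Borough: $449,600 · Summit Zone: $254,950 · Valley Ward: $383,100 · Ashcroft District: $570,400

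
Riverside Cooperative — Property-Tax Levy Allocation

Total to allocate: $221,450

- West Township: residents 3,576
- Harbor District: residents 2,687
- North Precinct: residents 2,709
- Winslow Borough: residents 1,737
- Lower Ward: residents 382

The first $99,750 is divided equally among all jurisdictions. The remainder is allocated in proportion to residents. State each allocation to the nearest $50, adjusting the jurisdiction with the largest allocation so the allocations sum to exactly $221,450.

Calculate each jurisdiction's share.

First tranche $99,750 split equally: $19,950 each.
Remainder $121,700 by residents (total 11,091): West Township 39,238.95 → $39,250; Harbor District 29,484.08 → $29,500; North Precinct 29,725.48 → $29,750; Winslow Borough 19,059.86 → $19,050; Lower Ward 4,191.63 → $4,200.
Rounding difference −$50 on remainder applied to West Township.
Totals: West Township $19,950 + $39,200 = $59,150; Harbor District $19,950 + $29,500 = $49,450; North Precinct $19,950 + $29,750 = $49,700; Winslow Borough $19,950 + $19,050 = $39,000; Lower Ward $19,950 + $4,200 = $24,150.

West Township: $59,150 · Harbor District: $49,450 · North Precinct: $49,700 · Winslow Borough: $39,000 · Lower Ward: $24,150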